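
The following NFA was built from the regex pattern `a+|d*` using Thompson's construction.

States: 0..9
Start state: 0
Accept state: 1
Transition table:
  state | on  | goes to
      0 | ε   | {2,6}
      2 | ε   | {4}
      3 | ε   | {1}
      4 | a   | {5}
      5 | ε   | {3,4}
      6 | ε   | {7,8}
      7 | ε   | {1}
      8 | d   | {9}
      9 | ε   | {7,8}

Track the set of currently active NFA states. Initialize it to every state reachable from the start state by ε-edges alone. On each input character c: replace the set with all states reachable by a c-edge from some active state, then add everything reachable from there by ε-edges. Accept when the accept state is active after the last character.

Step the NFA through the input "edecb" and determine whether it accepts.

S₀ = ε-closure({0}) = {0,1,2,4,6,7,8}
'e' @ 1: {}  — dead — no transitions
rest 'decb' ignored (set empty)
final: {}; accept 1 not in set

Answer: REJECT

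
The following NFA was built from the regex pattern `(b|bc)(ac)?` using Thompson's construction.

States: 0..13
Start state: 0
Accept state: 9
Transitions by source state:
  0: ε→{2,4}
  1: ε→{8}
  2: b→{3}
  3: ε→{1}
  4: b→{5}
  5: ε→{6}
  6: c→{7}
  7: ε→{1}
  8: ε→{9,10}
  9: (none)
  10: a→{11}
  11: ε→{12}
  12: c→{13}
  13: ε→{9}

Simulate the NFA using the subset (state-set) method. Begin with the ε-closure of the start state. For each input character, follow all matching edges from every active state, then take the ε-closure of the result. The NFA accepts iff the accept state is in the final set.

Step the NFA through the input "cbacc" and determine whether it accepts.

start: ε-closure({0}) = {0,2,4}
'c' @ 1: {}  — state set empty
rest 'bacc' ignored (set empty)
final: {}; accept 9 not in set

Answer: REJECT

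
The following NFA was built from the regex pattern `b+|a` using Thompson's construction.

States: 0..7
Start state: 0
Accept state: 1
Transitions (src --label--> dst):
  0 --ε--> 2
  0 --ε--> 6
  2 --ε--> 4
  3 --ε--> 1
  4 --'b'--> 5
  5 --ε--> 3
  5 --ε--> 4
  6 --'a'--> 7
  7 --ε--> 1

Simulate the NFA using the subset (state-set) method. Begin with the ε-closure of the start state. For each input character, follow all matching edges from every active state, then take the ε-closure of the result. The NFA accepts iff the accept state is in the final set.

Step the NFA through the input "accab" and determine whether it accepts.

Answer: REJECT

Trace:
initial (ε-close {0}): {0,2,4,6}
'a' @ 1: {1,7}  ✓accept
'c' @ 2: {}  — dead — no transitions
rest 'cab' ignored (set empty)
after full input: {}  (accept=1 not in)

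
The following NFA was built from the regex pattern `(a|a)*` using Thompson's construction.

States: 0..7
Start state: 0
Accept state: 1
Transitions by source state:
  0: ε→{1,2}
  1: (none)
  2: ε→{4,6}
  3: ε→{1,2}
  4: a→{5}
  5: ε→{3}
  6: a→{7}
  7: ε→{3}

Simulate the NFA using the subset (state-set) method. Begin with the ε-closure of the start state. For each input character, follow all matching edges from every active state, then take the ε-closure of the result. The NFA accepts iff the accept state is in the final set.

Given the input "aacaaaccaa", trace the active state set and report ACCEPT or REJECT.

Answer: REJECT

Derivation:
S₀ = ε-closure({0}) = {0,1,2,4,6}
'a' @ 1: {1,2,3,4,5,6,7}  [accepting]
'a' @ 2: {1,2,3,4,5,6,7}  [accepting]
'c' @ 3: {}  — no active states
rest 'aaaccaa' ignored (set empty)
end set {} — state 1 not in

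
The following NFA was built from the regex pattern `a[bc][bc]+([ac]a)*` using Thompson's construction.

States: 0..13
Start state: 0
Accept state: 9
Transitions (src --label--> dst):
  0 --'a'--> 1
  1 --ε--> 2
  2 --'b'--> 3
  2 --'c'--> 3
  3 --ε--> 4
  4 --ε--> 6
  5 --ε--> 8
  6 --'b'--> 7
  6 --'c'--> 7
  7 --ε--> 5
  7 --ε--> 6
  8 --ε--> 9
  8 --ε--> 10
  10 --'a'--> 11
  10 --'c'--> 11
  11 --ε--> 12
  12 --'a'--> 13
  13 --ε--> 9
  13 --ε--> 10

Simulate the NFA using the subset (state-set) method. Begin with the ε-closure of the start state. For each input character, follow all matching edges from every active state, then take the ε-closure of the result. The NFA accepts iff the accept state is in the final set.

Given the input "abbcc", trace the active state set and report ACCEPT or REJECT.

start: ε-closure({0}) = {0}
'a' @ 1: {1,2}
'b' @ 2: {3,4,6}
'b' @ 3: {5,6,7,8,9,10}  [accepting]
'c' @ 4: {5,6,7,8,9,10,11,12}  [accepting]
'c' @ 5: {5,6,7,8,9,10,11,12}  [accepting]
end set {5,6,7,8,9,10,11,12} — state 9 in

Answer: ACCEPT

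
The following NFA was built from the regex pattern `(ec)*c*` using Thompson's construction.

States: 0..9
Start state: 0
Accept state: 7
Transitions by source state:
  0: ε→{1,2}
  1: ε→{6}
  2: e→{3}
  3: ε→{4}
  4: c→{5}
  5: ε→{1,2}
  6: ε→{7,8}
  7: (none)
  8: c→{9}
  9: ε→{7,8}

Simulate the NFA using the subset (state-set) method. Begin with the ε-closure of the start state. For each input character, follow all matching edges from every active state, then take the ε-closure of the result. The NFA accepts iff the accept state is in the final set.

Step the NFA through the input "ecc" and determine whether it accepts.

Answer: ACCEPT

Steps:
initial (ε-close {0}): {0,1,2,6,7,8}
'e' @ 1: {3,4}
'c' @ 2: {1,2,5,6,7,8}  ✓accept
'c' @ 3: {7,8,9}  ✓accept
end set {7,8,9} — state 7 in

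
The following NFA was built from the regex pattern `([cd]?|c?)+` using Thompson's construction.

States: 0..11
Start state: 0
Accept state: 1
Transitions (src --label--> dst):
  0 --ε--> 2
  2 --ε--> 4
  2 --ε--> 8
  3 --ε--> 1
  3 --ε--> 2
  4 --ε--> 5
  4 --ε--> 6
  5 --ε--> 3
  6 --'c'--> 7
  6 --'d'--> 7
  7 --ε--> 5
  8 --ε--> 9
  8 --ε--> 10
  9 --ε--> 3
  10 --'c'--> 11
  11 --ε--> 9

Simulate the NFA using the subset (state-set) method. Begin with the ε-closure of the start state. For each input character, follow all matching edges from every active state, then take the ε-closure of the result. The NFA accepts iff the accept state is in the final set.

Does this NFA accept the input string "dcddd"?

S₀ = ε-closure({0}) = {0,1,2,3,4,5,6,8,9,10}
'd' @ 1: {1,2,3,4,5,6,7,8,9,10}  [accepting]
'c' @ 2: {1,2,3,4,5,6,7,8,9,10,11}  [accepting]
'd' @ 3: {1,2,3,4,5,6,7,8,9,10}  [accepting]
'd' @ 4: {1,2,3,4,5,6,7,8,9,10}  [accepting]
'd' @ 5: {1,2,3,4,5,6,7,8,9,10}  [accepting]
after full input: {1,2,3,4,5,6,7,8,9,10}  (accept=1 in)

Answer: ACCEPT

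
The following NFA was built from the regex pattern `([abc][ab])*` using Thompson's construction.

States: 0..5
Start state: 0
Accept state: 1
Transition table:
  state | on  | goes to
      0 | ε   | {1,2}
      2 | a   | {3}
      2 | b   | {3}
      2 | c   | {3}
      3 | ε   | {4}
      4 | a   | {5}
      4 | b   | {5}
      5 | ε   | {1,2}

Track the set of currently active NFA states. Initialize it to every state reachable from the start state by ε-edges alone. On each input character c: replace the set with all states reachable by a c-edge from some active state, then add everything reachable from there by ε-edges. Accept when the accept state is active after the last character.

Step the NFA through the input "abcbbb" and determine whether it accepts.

Answer: ACCEPT

Steps:
S₀ = ε-closure({0}) = {0,1,2}
'a' @ 1: {3,4}
'b' @ 2: {1,2,5}  ✓accept
'c' @ 3: {3,4}
'b' @ 4: {1,2,5}  ✓accept
'b' @ 5: {3,4}
'b' @ 6: {1,2,5}  ✓accept
final: {1,2,5}; accept 1 in set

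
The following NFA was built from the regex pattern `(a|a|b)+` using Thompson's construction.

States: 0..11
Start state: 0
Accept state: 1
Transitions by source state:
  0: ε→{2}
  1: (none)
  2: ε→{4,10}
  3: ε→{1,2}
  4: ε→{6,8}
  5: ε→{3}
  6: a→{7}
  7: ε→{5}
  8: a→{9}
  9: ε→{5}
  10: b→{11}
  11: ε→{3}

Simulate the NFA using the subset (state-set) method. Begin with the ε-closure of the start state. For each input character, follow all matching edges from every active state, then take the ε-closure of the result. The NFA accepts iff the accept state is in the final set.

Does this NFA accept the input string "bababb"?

Answer: ACCEPT

Derivation:
initial (ε-close {0}): {0,2,4,6,8,10}
'b' @ 1: {1,2,3,4,6,8,10,11}  (accept∈set)
'a' @ 2: {1,2,3,4,5,6,7,8,9,10}  (accept∈set)
'b' @ 3: {1,2,3,4,6,8,10,11}  (accept∈set)
'a' @ 4: {1,2,3,4,5,6,7,8,9,10}  (accept∈set)
'b' @ 5: {1,2,3,4,6,8,10,11}  (accept∈set)
'b' @ 6: {1,2,3,4,6,8,10,11}  (accept∈set)
after full input: {1,2,3,4,6,8,10,11}  (accept=1 in)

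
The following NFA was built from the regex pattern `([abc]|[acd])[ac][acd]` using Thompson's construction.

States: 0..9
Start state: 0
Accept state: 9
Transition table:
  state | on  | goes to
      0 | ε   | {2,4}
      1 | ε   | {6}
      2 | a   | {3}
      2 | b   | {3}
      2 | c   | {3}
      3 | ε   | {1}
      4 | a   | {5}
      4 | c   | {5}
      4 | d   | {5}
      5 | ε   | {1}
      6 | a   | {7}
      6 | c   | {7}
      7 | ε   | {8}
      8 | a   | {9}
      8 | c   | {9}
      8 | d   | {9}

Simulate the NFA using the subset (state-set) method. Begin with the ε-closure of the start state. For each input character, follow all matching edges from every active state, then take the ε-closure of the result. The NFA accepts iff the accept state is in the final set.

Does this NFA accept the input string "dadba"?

Answer: REJECT

Trace:
initial (ε-close {0}): {0,2,4}
'd' @ 1: {1,5,6}
'a' @ 2: {7,8}
'd' @ 3: {9}  (accept∈set)
'b' @ 4: {}  — no active states
rest 'a' ignored (set empty)
end set {} — state 9 not in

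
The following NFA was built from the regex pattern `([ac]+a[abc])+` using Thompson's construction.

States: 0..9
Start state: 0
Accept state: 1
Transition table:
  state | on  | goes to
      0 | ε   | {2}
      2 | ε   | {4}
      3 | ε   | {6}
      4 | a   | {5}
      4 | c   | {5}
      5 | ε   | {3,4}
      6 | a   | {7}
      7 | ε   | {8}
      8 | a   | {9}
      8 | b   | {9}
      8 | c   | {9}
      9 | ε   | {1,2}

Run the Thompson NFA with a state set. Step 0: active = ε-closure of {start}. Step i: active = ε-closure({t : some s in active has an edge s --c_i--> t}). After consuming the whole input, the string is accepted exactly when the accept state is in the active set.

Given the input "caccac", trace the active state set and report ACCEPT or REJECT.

Answer: ACCEPT

Derivation:
S₀ = ε-closure({0}) = {0,2,4}
'c' @ 1: {3,4,5,6}
'a' @ 2: {3,4,5,6,7,8}
'c' @ 3: {1,2,3,4,5,6,9}  (accept∈set)
'c' @ 4: {3,4,5,6}
'a' @ 5: {3,4,5,6,7,8}
'c' @ 6: {1,2,3,4,5,6,9}  (accept∈set)
final: {1,2,3,4,5,6,9}; accept 1 in set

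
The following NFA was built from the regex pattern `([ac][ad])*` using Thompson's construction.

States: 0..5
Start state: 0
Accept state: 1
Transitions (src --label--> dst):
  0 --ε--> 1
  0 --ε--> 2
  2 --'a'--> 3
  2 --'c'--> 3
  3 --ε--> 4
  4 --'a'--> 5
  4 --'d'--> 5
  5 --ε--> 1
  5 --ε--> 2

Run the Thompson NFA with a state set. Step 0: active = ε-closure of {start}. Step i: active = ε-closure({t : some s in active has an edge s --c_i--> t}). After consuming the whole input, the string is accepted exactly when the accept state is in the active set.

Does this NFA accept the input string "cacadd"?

Answer: REJECT

Steps:
initial (ε-close {0}): {0,1,2}
'c' @ 1: {3,4}
'a' @ 2: {1,2,5}  (accept∈set)
'c' @ 3: {3,4}
'a' @ 4: {1,2,5}  (accept∈set)
'd' @ 5: {}  — dead — no transitions
rest 'd' ignored (set empty)
final: {}; accept 1 not in set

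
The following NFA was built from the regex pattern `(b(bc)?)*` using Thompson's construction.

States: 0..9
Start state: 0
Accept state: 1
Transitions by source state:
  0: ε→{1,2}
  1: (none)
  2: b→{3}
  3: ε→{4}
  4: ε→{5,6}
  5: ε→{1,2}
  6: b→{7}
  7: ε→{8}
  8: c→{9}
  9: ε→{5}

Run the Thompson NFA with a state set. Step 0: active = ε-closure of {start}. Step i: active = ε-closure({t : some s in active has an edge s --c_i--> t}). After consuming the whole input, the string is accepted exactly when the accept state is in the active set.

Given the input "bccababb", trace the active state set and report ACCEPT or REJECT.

Answer: REJECT

Trace:
S₀ = ε-closure({0}) = {0,1,2}
'b' @ 1: {1,2,3,4,5,6}  ✓accept
'c' @ 2: {}  — no active states
rest 'cababb' ignored (set empty)
final: {}; accept 1 not in set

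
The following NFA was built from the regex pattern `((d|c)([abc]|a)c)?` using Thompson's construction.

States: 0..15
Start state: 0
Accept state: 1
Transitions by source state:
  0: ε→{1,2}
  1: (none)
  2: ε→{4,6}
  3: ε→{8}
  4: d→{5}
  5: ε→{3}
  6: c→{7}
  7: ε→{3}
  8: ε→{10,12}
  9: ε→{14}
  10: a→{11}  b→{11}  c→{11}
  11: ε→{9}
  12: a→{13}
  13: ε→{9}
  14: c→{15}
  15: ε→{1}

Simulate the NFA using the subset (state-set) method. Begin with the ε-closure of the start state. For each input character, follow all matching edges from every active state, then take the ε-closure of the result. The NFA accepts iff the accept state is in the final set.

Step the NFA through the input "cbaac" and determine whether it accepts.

Answer: REJECT

Derivation:
S₀ = ε-closure({0}) = {0,1,2,4,6}
'c' @ 1: {3,7,8,10,12}
'b' @ 2: {9,11,14}
'a' @ 3: {}  — no active states
rest 'ac' ignored (set empty)
after full input: {}  (accept=1 not in)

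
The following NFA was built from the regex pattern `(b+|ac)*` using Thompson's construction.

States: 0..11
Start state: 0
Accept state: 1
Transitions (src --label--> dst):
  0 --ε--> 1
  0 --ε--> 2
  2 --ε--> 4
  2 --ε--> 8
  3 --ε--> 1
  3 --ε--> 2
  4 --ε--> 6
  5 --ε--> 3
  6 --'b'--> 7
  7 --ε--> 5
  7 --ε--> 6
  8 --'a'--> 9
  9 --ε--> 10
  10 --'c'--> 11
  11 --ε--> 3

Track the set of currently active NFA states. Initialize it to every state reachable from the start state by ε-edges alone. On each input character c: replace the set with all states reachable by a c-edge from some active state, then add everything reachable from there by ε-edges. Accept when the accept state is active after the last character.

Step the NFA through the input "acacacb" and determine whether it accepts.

S₀ = ε-closure({0}) = {0,1,2,4,6,8}
'a' @ 1: {9,10}
'c' @ 2: {1,2,3,4,6,8,11}  ✓accept
'a' @ 3: {9,10}
'c' @ 4: {1,2,3,4,6,8,11}  ✓accept
'a' @ 5: {9,10}
'c' @ 6: {1,2,3,4,6,8,11}  ✓accept
'b' @ 7: {1,2,3,4,5,6,7,8}  ✓accept
after full input: {1,2,3,4,5,6,7,8}  (accept=1 in)

Answer: ACCEPT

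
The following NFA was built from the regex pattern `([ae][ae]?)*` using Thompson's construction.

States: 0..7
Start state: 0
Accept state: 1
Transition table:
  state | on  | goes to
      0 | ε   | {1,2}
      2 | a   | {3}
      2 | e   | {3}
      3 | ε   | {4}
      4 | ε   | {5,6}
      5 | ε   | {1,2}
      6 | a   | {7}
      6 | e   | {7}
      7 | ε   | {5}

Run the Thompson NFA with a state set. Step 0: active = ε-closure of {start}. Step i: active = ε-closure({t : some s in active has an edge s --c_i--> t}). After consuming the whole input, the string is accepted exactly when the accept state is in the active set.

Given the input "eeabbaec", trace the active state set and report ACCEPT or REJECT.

initial (ε-close {0}): {0,1,2}
'e' @ 1: {1,2,3,4,5,6}  [accepting]
'e' @ 2: {1,2,3,4,5,6,7}  [accepting]
'a' @ 3: {1,2,3,4,5,6,7}  [accepting]
'b' @ 4: {}  — dead — no transitions
rest 'baec' ignored (set empty)
after full input: {}  (accept=1 not in)

Answer: REJECT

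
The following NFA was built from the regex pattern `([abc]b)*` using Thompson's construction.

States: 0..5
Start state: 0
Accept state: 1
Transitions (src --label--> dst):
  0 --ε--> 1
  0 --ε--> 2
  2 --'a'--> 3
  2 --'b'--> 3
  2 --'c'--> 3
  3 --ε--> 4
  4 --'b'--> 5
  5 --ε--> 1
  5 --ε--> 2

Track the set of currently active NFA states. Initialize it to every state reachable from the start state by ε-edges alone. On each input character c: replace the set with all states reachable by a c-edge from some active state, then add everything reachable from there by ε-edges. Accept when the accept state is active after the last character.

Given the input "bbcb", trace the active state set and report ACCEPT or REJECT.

Answer: ACCEPT

Steps:
start: ε-closure({0}) = {0,1,2}
'b' @ 1: {3,4}
'b' @ 2: {1,2,5}  [accepting]
'c' @ 3: {3,4}
'b' @ 4: {1,2,5}  [accepting]
end set {1,2,5} — state 1 in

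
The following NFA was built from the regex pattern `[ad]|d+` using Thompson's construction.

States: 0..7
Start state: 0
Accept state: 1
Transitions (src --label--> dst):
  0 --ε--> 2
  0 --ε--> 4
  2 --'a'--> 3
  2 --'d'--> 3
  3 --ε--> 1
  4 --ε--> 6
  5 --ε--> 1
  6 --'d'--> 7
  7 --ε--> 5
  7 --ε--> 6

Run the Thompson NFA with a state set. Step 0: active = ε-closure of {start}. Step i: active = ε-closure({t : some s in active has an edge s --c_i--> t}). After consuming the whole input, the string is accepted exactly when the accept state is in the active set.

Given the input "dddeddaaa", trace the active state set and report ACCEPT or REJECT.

Answer: REJECT

Trace:
S₀ = ε-closure({0}) = {0,2,4,6}
'd' @ 1: {1,3,5,6,7}  [accepting]
'd' @ 2: {1,5,6,7}  [accepting]
'd' @ 3: {1,5,6,7}  [accepting]
'e' @ 4: {}  — no active states
rest 'ddaaa' ignored (set empty)
final: {}; accept 1 not in set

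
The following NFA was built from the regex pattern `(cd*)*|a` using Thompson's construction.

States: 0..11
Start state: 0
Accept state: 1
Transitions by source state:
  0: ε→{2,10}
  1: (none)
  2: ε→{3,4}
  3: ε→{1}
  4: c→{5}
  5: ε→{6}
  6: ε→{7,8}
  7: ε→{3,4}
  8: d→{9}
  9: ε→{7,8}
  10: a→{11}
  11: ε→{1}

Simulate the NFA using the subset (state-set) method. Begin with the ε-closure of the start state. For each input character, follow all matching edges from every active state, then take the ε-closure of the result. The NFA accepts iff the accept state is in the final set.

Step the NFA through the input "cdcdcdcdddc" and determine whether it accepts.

start: ε-closure({0}) = {0,1,2,3,4,10}
'c' @ 1: {1,3,4,5,6,7,8}  (accept∈set)
'd' @ 2: {1,3,4,7,8,9}  (accept∈set)
'c' @ 3: {1,3,4,5,6,7,8}  (accept∈set)
'd' @ 4: {1,3,4,7,8,9}  (accept∈set)
'c' @ 5: {1,3,4,5,6,7,8}  (accept∈set)
'd' @ 6: {1,3,4,7,8,9}  (accept∈set)
'c' @ 7: {1,3,4,5,6,7,8}  (accept∈set)
'd' @ 8: {1,3,4,7,8,9}  (accept∈set)
'd' @ 9: {1,3,4,7,8,9}  (accept∈set)
'd' @ 10: {1,3,4,7,8,9}  (accept∈set)
'c' @ 11: {1,3,4,5,6,7,8}  (accept∈set)
after full input: {1,3,4,5,6,7,8}  (accept=1 in)

Answer: ACCEPT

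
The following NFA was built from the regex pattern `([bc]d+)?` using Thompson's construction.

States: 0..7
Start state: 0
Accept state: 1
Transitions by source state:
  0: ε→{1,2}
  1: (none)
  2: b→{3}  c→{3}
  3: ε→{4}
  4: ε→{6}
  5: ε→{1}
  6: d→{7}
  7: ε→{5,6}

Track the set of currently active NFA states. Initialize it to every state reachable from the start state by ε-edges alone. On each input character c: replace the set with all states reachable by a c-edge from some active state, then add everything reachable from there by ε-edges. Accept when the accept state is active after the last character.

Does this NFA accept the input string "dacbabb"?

Answer: REJECT

Derivation:
initial (ε-close {0}): {0,1,2}
'd' @ 1: {}  — dead — no transitions
rest 'acbabb' ignored (set empty)
end set {} — state 1 not in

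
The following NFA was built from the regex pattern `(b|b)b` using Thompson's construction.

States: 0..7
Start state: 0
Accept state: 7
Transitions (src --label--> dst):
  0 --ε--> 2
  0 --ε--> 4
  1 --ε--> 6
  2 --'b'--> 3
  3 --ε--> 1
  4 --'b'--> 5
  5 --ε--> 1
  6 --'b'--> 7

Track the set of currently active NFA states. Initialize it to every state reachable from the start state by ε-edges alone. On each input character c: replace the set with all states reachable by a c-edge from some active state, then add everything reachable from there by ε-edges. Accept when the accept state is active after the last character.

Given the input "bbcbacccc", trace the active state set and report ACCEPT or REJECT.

Answer: REJECT

Trace:
start: ε-closure({0}) = {0,2,4}
'b' @ 1: {1,3,5,6}
'b' @ 2: {7}  [accepting]
'c' @ 3: {}  — no active states
rest 'bacccc' ignored (set empty)
end set {} — state 7 not in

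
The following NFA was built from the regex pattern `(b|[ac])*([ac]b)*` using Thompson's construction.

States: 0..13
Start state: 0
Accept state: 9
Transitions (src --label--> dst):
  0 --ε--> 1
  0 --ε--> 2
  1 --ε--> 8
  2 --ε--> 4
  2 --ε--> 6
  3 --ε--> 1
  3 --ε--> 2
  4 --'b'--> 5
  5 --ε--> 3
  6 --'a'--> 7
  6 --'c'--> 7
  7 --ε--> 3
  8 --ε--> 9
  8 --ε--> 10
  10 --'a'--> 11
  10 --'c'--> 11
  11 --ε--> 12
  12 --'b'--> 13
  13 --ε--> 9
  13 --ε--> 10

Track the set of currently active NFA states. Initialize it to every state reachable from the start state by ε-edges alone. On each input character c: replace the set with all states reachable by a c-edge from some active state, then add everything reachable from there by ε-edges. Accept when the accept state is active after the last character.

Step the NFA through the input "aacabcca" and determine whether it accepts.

Answer: ACCEPT

Derivation:
start: ε-closure({0}) = {0,1,2,4,6,8,9,10}
'a' @ 1: {1,2,3,4,6,7,8,9,10,11,12}  [accepting]
'a' @ 2: {1,2,3,4,6,7,8,9,10,11,12}  [accepting]
'c' @ 3: {1,2,3,4,6,7,8,9,10,11,12}  [accepting]
'a' @ 4: {1,2,3,4,6,7,8,9,10,11,12}  [accepting]
'b' @ 5: {1,2,3,4,5,6,8,9,10,13}  [accepting]
'c' @ 6: {1,2,3,4,6,7,8,9,10,11,12}  [accepting]
'c' @ 7: {1,2,3,4,6,7,8,9,10,11,12}  [accepting]
'a' @ 8: {1,2,3,4,6,7,8,9,10,11,12}  [accepting]
final: {1,2,3,4,6,7,8,9,10,11,12}; accept 9 in set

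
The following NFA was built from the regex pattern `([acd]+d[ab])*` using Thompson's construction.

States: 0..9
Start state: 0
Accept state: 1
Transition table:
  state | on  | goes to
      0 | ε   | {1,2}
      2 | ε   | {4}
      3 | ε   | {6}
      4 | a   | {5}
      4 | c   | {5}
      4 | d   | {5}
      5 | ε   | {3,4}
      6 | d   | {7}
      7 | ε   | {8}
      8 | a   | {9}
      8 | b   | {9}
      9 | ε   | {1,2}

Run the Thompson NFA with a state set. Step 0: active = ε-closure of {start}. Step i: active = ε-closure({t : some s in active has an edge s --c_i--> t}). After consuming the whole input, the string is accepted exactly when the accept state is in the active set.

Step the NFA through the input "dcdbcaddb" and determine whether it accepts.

Answer: ACCEPT

Trace:
initial (ε-close {0}): {0,1,2,4}
'd' @ 1: {3,4,5,6}
'c' @ 2: {3,4,5,6}
'd' @ 3: {3,4,5,6,7,8}
'b' @ 4: {1,2,4,9}  [accepting]
'c' @ 5: {3,4,5,6}
'a' @ 6: {3,4,5,6}
'd' @ 7: {3,4,5,6,7,8}
'd' @ 8: {3,4,5,6,7,8}
'b' @ 9: {1,2,4,9}  [accepting]
end set {1,2,4,9} — state 1 in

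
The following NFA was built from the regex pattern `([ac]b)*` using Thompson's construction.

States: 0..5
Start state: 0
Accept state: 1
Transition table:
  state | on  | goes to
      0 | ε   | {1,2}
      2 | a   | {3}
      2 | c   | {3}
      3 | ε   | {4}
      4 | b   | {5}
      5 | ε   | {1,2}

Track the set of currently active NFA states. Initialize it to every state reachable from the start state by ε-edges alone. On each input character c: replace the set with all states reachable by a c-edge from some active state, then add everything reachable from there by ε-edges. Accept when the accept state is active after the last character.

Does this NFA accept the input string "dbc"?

Answer: REJECT

Steps:
S₀ = ε-closure({0}) = {0,1,2}
'd' @ 1: {}  — dead — no transitions
rest 'bc' ignored (set empty)
end set {} — state 1 not in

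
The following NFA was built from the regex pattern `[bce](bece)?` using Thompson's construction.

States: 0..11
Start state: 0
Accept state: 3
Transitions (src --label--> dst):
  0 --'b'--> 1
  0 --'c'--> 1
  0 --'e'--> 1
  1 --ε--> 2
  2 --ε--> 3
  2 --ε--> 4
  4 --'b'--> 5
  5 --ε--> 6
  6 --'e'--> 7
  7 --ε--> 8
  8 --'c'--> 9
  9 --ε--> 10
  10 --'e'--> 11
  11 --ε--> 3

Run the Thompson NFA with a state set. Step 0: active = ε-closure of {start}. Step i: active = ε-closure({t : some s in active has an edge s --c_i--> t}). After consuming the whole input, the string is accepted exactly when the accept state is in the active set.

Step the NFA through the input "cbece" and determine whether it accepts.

initial (ε-close {0}): {0}
'c' @ 1: {1,2,3,4}  [accepting]
'b' @ 2: {5,6}
'e' @ 3: {7,8}
'c' @ 4: {9,10}
'e' @ 5: {3,11}  [accepting]
after full input: {3,11}  (accept=3 in)

Answer: ACCEPT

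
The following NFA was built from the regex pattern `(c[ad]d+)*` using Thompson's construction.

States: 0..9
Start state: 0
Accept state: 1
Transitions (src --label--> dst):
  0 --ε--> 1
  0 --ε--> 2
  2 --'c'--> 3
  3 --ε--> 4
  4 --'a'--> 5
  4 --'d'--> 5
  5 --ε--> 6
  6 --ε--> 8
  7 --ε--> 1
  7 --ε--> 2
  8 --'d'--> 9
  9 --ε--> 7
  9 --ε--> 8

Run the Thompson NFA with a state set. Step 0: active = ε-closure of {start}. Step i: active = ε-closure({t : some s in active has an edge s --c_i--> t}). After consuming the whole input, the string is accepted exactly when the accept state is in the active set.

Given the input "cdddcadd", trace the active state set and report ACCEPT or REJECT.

Answer: ACCEPT

Trace:
initial (ε-close {0}): {0,1,2}
'c' @ 1: {3,4}
'd' @ 2: {5,6,8}
'd' @ 3: {1,2,7,8,9}  (accept∈set)
'd' @ 4: {1,2,7,8,9}  (accept∈set)
'c' @ 5: {3,4}
'a' @ 6: {5,6,8}
'd' @ 7: {1,2,7,8,9}  (accept∈set)
'd' @ 8: {1,2,7,8,9}  (accept∈set)
end set {1,2,7,8,9} — state 1 in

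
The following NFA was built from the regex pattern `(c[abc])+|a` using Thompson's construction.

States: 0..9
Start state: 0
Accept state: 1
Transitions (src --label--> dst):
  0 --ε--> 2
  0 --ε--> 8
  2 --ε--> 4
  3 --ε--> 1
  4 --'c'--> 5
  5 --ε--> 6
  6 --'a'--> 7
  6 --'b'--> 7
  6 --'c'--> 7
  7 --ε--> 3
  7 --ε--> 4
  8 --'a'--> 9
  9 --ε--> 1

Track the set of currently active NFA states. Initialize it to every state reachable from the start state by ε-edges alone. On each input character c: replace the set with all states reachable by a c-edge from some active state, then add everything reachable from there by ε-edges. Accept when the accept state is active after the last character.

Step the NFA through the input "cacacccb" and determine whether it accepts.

start: ε-closure({0}) = {0,2,4,8}
'c' @ 1: {5,6}
'a' @ 2: {1,3,4,7}  ✓accept
'c' @ 3: {5,6}
'a' @ 4: {1,3,4,7}  ✓accept
'c' @ 5: {5,6}
'c' @ 6: {1,3,4,7}  ✓accept
'c' @ 7: {5,6}
'b' @ 8: {1,3,4,7}  ✓accept
end set {1,3,4,7} — state 1 in

Answer: ACCEPT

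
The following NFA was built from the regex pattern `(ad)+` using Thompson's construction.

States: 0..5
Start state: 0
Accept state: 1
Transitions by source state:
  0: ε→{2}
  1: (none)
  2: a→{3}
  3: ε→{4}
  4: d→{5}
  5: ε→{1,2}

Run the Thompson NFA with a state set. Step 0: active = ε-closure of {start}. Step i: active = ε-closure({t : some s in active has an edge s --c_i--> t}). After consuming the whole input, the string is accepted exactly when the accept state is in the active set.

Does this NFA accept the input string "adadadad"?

Answer: ACCEPT

Trace:
S₀ = ε-closure({0}) = {0,2}
'a' @ 1: {3,4}
'd' @ 2: {1,2,5}  ✓accept
'a' @ 3: {3,4}
'd' @ 4: {1,2,5}  ✓accept
'a' @ 5: {3,4}
'd' @ 6: {1,2,5}  ✓accept
'a' @ 7: {3,4}
'd' @ 8: {1,2,5}  ✓accept
after full input: {1,2,5}  (accept=1 in)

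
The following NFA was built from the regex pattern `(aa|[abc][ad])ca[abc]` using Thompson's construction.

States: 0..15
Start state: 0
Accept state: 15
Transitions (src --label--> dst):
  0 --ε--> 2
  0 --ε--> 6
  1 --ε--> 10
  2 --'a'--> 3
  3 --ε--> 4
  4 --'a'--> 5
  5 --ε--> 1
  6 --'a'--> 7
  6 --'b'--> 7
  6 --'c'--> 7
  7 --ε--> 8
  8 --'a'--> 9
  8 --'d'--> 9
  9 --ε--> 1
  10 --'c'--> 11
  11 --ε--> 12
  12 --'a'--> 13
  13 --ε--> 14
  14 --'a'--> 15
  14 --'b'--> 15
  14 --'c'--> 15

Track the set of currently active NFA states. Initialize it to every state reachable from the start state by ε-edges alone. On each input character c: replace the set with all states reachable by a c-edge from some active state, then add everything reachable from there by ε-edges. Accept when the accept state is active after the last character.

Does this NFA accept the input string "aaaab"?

start: ε-closure({0}) = {0,2,6}
'a' @ 1: {3,4,7,8}
'a' @ 2: {1,5,9,10}
'a' @ 3: {}  — dead — no transitions
rest 'ab' ignored (set empty)
final: {}; accept 15 not in set

Answer: REJECT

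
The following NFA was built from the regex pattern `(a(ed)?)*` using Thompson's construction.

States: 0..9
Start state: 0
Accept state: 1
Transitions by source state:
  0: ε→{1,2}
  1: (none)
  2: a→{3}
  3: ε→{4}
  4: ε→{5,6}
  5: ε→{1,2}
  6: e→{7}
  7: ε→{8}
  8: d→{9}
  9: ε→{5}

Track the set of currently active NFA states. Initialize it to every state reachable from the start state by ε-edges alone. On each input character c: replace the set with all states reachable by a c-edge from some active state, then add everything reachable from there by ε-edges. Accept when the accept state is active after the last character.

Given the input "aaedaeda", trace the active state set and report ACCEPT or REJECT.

start: ε-closure({0}) = {0,1,2}
'a' @ 1: {1,2,3,4,5,6}  [accepting]
'a' @ 2: {1,2,3,4,5,6}  [accepting]
'e' @ 3: {7,8}
'd' @ 4: {1,2,5,9}  [accepting]
'a' @ 5: {1,2,3,4,5,6}  [accepting]
'e' @ 6: {7,8}
'd' @ 7: {1,2,5,9}  [accepting]
'a' @ 8: {1,2,3,4,5,6}  [accepting]
end set {1,2,3,4,5,6} — state 1 in

Answer: ACCEPT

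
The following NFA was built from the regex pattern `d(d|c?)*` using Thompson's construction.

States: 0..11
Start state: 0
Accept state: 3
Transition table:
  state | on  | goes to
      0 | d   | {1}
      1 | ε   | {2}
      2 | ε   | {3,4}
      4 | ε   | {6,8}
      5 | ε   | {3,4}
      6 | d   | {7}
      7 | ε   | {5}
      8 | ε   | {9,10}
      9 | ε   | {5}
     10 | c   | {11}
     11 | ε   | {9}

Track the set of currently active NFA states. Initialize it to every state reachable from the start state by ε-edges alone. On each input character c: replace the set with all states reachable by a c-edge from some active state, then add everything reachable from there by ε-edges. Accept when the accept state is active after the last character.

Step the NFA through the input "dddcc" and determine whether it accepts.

Answer: ACCEPT

Steps:
initial (ε-close {0}): {0}
'd' @ 1: {1,2,3,4,5,6,8,9,10}  [accepting]
'd' @ 2: {3,4,5,6,7,8,9,10}  [accepting]
'd' @ 3: {3,4,5,6,7,8,9,10}  [accepting]
'c' @ 4: {3,4,5,6,8,9,10,11}  [accepting]
'c' @ 5: {3,4,5,6,8,9,10,11}  [accepting]
end set {3,4,5,6,8,9,10,11} — state 3 in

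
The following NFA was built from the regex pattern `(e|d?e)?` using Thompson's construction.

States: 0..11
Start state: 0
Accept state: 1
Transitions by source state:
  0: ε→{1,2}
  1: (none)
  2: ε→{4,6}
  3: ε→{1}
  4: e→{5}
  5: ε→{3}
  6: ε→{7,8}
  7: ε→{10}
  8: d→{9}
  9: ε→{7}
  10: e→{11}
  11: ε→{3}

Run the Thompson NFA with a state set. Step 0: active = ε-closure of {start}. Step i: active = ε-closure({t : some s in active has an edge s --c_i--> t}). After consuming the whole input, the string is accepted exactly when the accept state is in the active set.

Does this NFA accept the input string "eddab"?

Answer: REJECT

Derivation:
S₀ = ε-closure({0}) = {0,1,2,4,6,7,8,10}
'e' @ 1: {1,3,5,11}  [accepting]
'd' @ 2: {}  — state set empty
rest 'dab' ignored (set empty)
end set {} — state 1 not in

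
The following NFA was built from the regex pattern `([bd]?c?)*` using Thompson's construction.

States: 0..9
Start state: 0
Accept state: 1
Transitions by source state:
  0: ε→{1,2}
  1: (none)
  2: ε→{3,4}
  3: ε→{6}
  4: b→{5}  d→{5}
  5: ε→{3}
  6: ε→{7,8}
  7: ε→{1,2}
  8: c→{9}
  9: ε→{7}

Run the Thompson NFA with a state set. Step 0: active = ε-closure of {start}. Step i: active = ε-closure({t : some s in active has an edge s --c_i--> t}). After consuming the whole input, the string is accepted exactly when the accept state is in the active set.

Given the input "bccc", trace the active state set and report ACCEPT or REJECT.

start: ε-closure({0}) = {0,1,2,3,4,6,7,8}
'b' @ 1: {1,2,3,4,5,6,7,8}  [accepting]
'c' @ 2: {1,2,3,4,6,7,8,9}  [accepting]
'c' @ 3: {1,2,3,4,6,7,8,9}  [accepting]
'c' @ 4: {1,2,3,4,6,7,8,9}  [accepting]
end set {1,2,3,4,6,7,8,9} — state 1 in

Answer: ACCEPT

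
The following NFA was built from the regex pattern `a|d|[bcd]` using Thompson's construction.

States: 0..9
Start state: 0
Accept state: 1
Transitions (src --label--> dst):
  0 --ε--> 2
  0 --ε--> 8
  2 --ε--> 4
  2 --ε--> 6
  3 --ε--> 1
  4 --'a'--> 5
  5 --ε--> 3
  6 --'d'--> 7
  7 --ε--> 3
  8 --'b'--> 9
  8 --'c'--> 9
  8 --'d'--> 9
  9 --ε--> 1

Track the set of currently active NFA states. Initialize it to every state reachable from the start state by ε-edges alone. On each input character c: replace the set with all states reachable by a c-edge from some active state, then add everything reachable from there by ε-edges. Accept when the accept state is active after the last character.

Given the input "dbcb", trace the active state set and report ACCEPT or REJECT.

Answer: REJECT

Steps:
S₀ = ε-closure({0}) = {0,2,4,6,8}
'd' @ 1: {1,3,7,9}  (accept∈set)
'b' @ 2: {}  — state set empty
rest 'cb' ignored (set empty)
end set {} — state 1 not in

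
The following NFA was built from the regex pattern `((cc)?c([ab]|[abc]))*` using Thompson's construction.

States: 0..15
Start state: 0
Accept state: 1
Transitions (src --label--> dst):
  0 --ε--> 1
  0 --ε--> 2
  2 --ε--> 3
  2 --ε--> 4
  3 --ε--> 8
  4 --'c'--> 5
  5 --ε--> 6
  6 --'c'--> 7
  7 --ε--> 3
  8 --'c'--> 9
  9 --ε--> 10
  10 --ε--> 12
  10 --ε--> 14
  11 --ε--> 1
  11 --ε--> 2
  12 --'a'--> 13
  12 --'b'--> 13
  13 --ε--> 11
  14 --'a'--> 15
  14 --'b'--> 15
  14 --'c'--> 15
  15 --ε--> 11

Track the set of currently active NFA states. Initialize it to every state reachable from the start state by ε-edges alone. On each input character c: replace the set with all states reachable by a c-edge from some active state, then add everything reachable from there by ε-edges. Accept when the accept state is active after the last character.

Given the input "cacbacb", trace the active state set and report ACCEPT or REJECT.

Answer: REJECT

Trace:
start: ε-closure({0}) = {0,1,2,3,4,8}
'c' @ 1: {5,6,9,10,12,14}
'a' @ 2: {1,2,3,4,8,11,13,15}  (accept∈set)
'c' @ 3: {5,6,9,10,12,14}
'b' @ 4: {1,2,3,4,8,11,13,15}  (accept∈set)
'a' @ 5: {}  — no active states
rest 'cb' ignored (set empty)
final: {}; accept 1 not in set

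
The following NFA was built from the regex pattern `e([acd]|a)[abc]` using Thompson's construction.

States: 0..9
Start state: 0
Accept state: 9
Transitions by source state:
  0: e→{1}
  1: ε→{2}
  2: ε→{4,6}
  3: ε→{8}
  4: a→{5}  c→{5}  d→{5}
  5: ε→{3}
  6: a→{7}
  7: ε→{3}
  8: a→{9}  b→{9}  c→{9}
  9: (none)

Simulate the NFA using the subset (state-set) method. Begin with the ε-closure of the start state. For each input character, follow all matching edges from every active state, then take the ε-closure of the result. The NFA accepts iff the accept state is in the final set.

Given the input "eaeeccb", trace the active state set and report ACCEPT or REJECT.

S₀ = ε-closure({0}) = {0}
'e' @ 1: {1,2,4,6}
'a' @ 2: {3,5,7,8}
'e' @ 3: {}  — no active states
rest 'eccb' ignored (set empty)
end set {} — state 9 not in

Answer: REJECT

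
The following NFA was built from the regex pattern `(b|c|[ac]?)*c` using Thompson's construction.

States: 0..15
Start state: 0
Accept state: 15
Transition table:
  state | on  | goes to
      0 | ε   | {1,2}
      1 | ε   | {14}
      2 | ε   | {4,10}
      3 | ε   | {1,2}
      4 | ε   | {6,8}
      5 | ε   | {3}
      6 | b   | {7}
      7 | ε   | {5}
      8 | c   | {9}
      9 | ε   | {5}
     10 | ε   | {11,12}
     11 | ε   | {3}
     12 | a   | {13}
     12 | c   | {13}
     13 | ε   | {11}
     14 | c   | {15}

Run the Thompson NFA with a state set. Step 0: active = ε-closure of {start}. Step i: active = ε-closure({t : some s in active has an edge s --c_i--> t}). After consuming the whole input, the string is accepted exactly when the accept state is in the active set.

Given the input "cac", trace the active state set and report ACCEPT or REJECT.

Answer: ACCEPT

Derivation:
initial (ε-close {0}): {0,1,2,3,4,6,8,10,11,12,14}
'c' @ 1: {1,2,3,4,5,6,8,9,10,11,12,13,14,15}  (accept∈set)
'a' @ 2: {1,2,3,4,6,8,10,11,12,13,14}
'c' @ 3: {1,2,3,4,5,6,8,9,10,11,12,13,14,15}  (accept∈set)
end set {1,2,3,4,5,6,8,9,10,11,12,13,14,15} — state 15 in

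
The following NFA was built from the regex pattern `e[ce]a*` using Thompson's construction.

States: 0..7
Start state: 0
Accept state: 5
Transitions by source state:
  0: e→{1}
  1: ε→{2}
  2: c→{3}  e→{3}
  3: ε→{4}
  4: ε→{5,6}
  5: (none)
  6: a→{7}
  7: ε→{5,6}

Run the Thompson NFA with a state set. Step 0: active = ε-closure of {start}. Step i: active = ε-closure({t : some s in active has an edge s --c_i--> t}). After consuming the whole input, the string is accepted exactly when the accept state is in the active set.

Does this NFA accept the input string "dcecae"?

Answer: REJECT

Derivation:
start: ε-closure({0}) = {0}
'd' @ 1: {}  — state set empty
rest 'cecae' ignored (set empty)
end set {} — state 5 not in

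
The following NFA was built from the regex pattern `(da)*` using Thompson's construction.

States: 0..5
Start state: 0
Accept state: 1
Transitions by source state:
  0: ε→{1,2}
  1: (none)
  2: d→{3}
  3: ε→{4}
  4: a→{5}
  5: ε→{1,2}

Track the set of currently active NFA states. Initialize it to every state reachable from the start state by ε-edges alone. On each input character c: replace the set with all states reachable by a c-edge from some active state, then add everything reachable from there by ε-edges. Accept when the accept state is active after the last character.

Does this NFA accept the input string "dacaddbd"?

Answer: REJECT

Derivation:
start: ε-closure({0}) = {0,1,2}
'd' @ 1: {3,4}
'a' @ 2: {1,2,5}  [accepting]
'c' @ 3: {}  — no active states
rest 'addbd' ignored (set empty)
final: {}; accept 1 not in set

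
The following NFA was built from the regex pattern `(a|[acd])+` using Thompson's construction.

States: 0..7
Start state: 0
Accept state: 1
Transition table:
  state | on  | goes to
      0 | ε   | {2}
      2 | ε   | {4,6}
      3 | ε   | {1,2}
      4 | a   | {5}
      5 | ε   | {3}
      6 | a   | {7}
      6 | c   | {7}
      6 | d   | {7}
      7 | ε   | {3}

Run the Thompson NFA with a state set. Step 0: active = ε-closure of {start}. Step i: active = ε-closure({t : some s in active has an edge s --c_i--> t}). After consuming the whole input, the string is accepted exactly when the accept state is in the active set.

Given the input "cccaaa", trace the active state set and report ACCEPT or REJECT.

S₀ = ε-closure({0}) = {0,2,4,6}
'c' @ 1: {1,2,3,4,6,7}  [accepting]
'c' @ 2: {1,2,3,4,6,7}  [accepting]
'c' @ 3: {1,2,3,4,6,7}  [accepting]
'a' @ 4: {1,2,3,4,5,6,7}  [accepting]
'a' @ 5: {1,2,3,4,5,6,7}  [accepting]
'a' @ 6: {1,2,3,4,5,6,7}  [accepting]
final: {1,2,3,4,5,6,7}; accept 1 in set

Answer: ACCEPT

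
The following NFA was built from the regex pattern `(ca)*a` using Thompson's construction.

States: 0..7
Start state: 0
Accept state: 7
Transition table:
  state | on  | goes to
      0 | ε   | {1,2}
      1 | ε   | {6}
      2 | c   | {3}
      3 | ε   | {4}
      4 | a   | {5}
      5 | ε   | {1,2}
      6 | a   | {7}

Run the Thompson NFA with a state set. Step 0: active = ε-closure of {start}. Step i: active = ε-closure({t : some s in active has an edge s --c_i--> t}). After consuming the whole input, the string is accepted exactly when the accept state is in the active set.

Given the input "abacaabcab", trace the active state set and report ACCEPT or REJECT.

Answer: REJECT

Trace:
S₀ = ε-closure({0}) = {0,1,2,6}
'a' @ 1: {7}  (accept∈set)
'b' @ 2: {}  — state set empty
rest 'acaabcab' ignored (set empty)
end set {} — state 7 not in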